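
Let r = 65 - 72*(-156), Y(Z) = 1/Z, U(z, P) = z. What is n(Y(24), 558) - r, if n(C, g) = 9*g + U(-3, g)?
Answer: -6278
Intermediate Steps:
n(C, g) = -3 + 9*g (n(C, g) = 9*g - 3 = -3 + 9*g)
r = 11297 (r = 65 + 11232 = 11297)
n(Y(24), 558) - r = (-3 + 9*558) - 1*11297 = (-3 + 5022) - 11297 = 5019 - 11297 = -6278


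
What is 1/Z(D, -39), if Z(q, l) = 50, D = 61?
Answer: 1/50 ≈ 0.020000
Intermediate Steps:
1/Z(D, -39) = 1/50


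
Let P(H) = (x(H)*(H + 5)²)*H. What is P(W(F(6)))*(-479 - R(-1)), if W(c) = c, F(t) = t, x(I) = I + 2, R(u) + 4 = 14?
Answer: -2840112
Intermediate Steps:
R(u) = 10 (R(u) = -4 + 14 = 10)
x(I) = 2 + I
P(H) = H*(5 + H)²*(2 + H) (P(H) = ((2 + H)*(H + 5)²)*H = ((2 + H)*(5 + H)²)*H = ((5 + H)²*(2 + H))*H = H*(5 + H)²*(2 + H))
P(W(F(6)))*(-479 - R(-1)) = (6*(5 + 6)²*(2 + 6))*(-479 - 1*10) = (6*11²*8)*(-479 - 10) = (6*121*8)*(-489) = 5808*(-489) = -2840112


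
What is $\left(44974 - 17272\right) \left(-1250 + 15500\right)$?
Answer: $394753500$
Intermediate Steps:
$\left(44974 - 17272\right) \left(-1250 + 15500\right) = 27702 \cdot 14250 = 394753500$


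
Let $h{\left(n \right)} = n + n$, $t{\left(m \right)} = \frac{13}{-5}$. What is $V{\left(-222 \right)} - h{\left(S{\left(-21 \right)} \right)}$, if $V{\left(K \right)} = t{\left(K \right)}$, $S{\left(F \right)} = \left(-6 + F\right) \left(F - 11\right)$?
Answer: $- \frac{8653}{5} \approx -1730.6$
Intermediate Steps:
$t{\left(m \right)} = - \frac{13}{5}$ ($t{\left(m \right)} = 13 \left(- \frac{1}{5}\right) = - \frac{13}{5}$)
$S{\left(F \right)} = \left(-11 + F\right) \left(-6 + F\right)$ ($S{\left(F \right)} = \left(-6 + F\right) \left(-11 + F\right) = \left(-11 + F\right) \left(-6 + F\right)$)
$h{\left(n \right)} = 2 n$
$V{\left(K \right)} = - \frac{13}{5}$
$V{\left(-222 \right)} - h{\left(S{\left(-21 \right)} \right)} = - \frac{13}{5} - 2 \left(66 + \left(-21\right)^{2} - -357\right) = - \frac{13}{5} - 2 \left(66 + 441 + 357\right) = - \frac{13}{5} - 2 \cdot 864 = - \frac{13}{5} - 1728 = - \frac{8653}{5}$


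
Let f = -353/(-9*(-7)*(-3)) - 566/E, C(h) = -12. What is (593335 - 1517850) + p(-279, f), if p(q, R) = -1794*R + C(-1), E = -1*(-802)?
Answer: -23408989069/25263 ≈ -9.2661e+5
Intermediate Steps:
E = 802
f = 88066/75789 (f = -353/(-9*(-7)*(-3)) - 566/802 = -353/(63*(-3)) - 566*1/802 = -353/(-189) - 283/401 = -353*(-1/189) - 283/401 = 353/189 - 283/401 = 88066/75789 ≈ 1.1620)
p(q, R) = -12 - 1794*R (p(q, R) = -1794*R - 12 = -12 - 1794*R)
(593335 - 1517850) + p(-279, f) = (593335 - 1517850) + (-12 - 1794*88066/75789) = -924515 + (-12 - 52663468/25263) = -924515 - 52966624/25263 = -23408989069/25263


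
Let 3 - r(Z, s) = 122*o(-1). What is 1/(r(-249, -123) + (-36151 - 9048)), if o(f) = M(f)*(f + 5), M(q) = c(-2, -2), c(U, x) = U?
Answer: -1/44220 ≈ -2.2614e-5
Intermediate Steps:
M(q) = -2
o(f) = -10 - 2*f (o(f) = -2*(f + 5) = -2*(5 + f) = -10 - 2*f)
r(Z, s) = 979 (r(Z, s) = 3 - 122*(-10 - 2*(-1)) = 3 - 122*(-10 + 2) = 3 - 122*(-8) = 3 - 1*(-976) = 3 + 976 = 979)
1/(r(-249, -123) + (-36151 - 9048)) = 1/(979 + (-36151 - 9048)) = 1/(979 - 45199) = 1/(-44220) = -1/44220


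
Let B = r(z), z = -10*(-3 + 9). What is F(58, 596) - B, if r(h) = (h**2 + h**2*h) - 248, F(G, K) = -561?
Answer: 212087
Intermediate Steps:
z = -60 (z = -10*6 = -60)
r(h) = -248 + h**2 + h**3 (r(h) = (h**2 + h**3) - 248 = -248 + h**2 + h**3)
B = -212648 (B = -248 + (-60)**2 + (-60)**3 = -248 + 3600 - 216000 = -212648)
F(58, 596) - B = -561 - 1*(-212648) = -561 + 212648 = 212087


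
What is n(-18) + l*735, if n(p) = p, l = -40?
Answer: -29418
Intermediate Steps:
n(-18) + l*735 = -18 - 40*735 = -18 - 29400 = -29418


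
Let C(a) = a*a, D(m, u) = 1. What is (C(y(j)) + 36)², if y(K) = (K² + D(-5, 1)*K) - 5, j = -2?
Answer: 2025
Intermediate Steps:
y(K) = -5 + K + K² (y(K) = (K² + 1*K) - 5 = (K² + K) - 5 = (K + K²) - 5 = -5 + K + K²)
C(a) = a²
(C(y(j)) + 36)² = ((-5 - 2 + (-2)²)² + 36)² = ((-5 - 2 + 4)² + 36)² = ((-3)² + 36)² = (9 + 36)² = 45² = 2025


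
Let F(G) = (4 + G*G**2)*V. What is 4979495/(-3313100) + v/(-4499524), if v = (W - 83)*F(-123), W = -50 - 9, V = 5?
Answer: -219985762651169/745368648220 ≈ -295.14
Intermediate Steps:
W = -59
F(G) = 20 + 5*G**3 (F(G) = (4 + G*G**2)*5 = (4 + G**3)*5 = 20 + 5*G**3)
v = 1321212730 (v = (-59 - 83)*(20 + 5*(-123)**3) = -142*(20 + 5*(-1860867)) = -142*(20 - 9304335) = -142*(-9304315) = 1321212730)
4979495/(-3313100) + v/(-4499524) = 4979495/(-3313100) + 1321212730/(-4499524) = 4979495*(-1/3313100) + 1321212730*(-1/4499524) = -995899/662620 - 660606365/2249762 = -219985762651169/745368648220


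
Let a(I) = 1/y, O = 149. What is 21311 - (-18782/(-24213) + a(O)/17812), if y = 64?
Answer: 588205774013035/27602045184 ≈ 21310.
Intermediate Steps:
a(I) = 1/64
21311 - (-18782/(-24213) + a(O)/17812) = 21311 - (-18782/(-24213) + (1/64)/17812) = 21311 - (-18782*(-1/24213) + (1/64)*(1/17812)) = 21311 - (18782/24213 + 1/1139968) = 21311 - 1*21410903189/27602045184 = 21311 - 21410903189/27602045184 = 588205774013035/27602045184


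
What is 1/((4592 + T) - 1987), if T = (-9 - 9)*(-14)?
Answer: 1/2857 ≈ 0.00035002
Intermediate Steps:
T = 252 (T = -18*(-14) = 252)
1/((4592 + T) - 1987) = 1/((4592 + 252) - 1987) = 1/(4844 - 1987) = 1/2857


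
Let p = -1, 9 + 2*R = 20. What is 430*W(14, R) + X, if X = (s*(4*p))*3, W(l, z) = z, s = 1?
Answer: 2353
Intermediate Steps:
R = 11/2 (R = -9/2 + (½)*20 = -9/2 + 10 = 11/2 ≈ 5.5000)
X = -12 (X = (1*(4*(-1)))*3 = (1*(-4))*3 = -4*3 = -12)
430*W(14, R) + X = 430*(11/2) - 12 = 2365 - 12 = 2353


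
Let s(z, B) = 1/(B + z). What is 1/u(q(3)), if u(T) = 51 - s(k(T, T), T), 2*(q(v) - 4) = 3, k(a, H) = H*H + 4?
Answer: 159/8105 ≈ 0.019618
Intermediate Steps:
k(a, H) = 4 + H**2 (k(a, H) = H**2 + 4 = 4 + H**2)
q(v) = 11/2 (q(v) = 4 + (1/2)*3 = 4 + 3/2 = 11/2)
u(T) = 51 - 1/(4 + T + T**2) (u(T) = 51 - 1/(T + (4 + T**2)) = 51 - 1/(4 + T + T**2))
1/u(q(3)) = 1/(51 - 1/(4 + 11/2 + (11/2)**2)) = 1/(51 - 1/(4 + 11/2 + 121/4)) = 1/(51 - 1/159/4) = 1/(51 - 1*4/159) = 1/(51 - 4/159) = 1/(8105/159) = 159/8105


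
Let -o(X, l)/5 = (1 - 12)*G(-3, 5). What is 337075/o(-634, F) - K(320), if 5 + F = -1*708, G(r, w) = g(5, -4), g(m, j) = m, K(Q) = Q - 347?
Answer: 13780/11 ≈ 1252.7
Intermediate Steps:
K(Q) = -347 + Q
G(r, w) = 5
F = -713 (F = -5 - 1*708 = -5 - 708 = -713)
o(X, l) = 275 (o(X, l) = -5*(1 - 12)*5 = -(-55)*5 = -5*(-55) = 275)
337075/o(-634, F) - K(320) = 337075/275 - (-347 + 320) = 337075*(1/275) - 1*(-27) = 13483/11 + 27 = 13780/11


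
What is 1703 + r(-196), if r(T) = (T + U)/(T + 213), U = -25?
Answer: 1690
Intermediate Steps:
r(T) = (-25 + T)/(213 + T) (r(T) = (T - 25)/(T + 213) = (-25 + T)/(213 + T))
1703 + r(-196) = 1703 + (-25 - 196)/(213 - 196) = 1703 - 221/17 = 1703 + (1/17)*(-221) = 1703 - 13 = 1690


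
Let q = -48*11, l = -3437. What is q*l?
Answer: 1814736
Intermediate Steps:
q = -528
q*l = -528*(-3437) = 1814736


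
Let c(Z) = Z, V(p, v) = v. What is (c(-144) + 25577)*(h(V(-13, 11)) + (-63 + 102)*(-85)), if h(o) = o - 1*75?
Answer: -85938107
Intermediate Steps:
h(o) = -75 + o (h(o) = o - 75 = -75 + o)
(c(-144) + 25577)*(h(V(-13, 11)) + (-63 + 102)*(-85)) = (-144 + 25577)*((-75 + 11) + (-63 + 102)*(-85)) = 25433*(-64 + 39*(-85)) = 25433*(-64 - 3315) = 25433*(-3379) = -85938107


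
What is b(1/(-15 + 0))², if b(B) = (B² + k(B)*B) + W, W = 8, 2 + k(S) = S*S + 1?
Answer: 741963121/11390625 ≈ 65.138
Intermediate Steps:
k(S) = -1 + S² (k(S) = -2 + (S*S + 1) = -2 + (S² + 1) = -2 + (1 + S²) = -1 + S²)
b(B) = 8 + B² + B*(-1 + B²) (b(B) = (B² + (-1 + B²)*B) + 8 = (B² + B*(-1 + B²)) + 8 = 8 + B² + B*(-1 + B²))
b(1/(-15 + 0))² = (8 + (1/(-15 + 0))² + (1/(-15 + 0))³ - 1/(-15 + 0))² = (8 + (1/(-15))² + (1/(-15))³ - 1/(-15))² = (8 + (-1/15)² + (-1/15)³ - 1*(-1/15))² = (8 + 1/225 - 1/3375 + 1/15)² = (27239/3375)² = 741963121/11390625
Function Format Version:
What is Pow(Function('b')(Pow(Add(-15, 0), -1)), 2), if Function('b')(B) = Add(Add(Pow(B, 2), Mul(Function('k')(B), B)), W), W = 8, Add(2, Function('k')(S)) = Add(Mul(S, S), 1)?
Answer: Rational(741963121, 11390625) ≈ 65.138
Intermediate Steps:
Function('k')(S) = Add(-1, Pow(S, 2)) (Function('k')(S) = Add(-2, Add(Mul(S, S), 1)) = Add(-2, Add(Pow(S, 2), 1)) = Add(-2, Add(1, Pow(S, 2))) = Add(-1, Pow(S, 2)))
Function('b')(B) = Add(8, Pow(B, 2), Mul(B, Add(-1, Pow(B, 2)))) (Function('b')(B) = Add(Add(Pow(B, 2), Mul(Add(-1, Pow(B, 2)), B)), 8) = Add(Add(Pow(B, 2), Mul(B, Add(-1, Pow(B, 2)))), 8) = Add(8, Pow(B, 2), Mul(B, Add(-1, Pow(B, 2)))))
Pow(Function('b')(Pow(Add(-15, 0), -1)), 2) = Pow(Add(8, Pow(Pow(Add(-15, 0), -1), 2), Pow(Pow(Add(-15, 0), -1), 3), Mul(-1, Pow(Add(-15, 0), -1))), 2) = Pow(Add(8, Pow(Pow(-15, -1), 2), Pow(Pow(-15, -1), 3), Mul(-1, Pow(-15, -1))), 2) = Pow(Add(8, Pow(Rational(-1, 15), 2), Pow(Rational(-1, 15), 3), Mul(-1, Rational(-1, 15))), 2) = Pow(Add(8, Rational(1, 225), Rational(-1, 3375), Rational(1, 15)), 2) = Pow(Rational(27239, 3375), 2) = Rational(741963121, 11390625)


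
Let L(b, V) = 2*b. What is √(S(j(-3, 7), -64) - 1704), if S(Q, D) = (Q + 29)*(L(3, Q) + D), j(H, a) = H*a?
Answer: 2*I*√542 ≈ 46.562*I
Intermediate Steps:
S(Q, D) = (6 + D)*(29 + Q) (S(Q, D) = (Q + 29)*(2*3 + D) = (29 + Q)*(6 + D) = (6 + D)*(29 + Q))
√(S(j(-3, 7), -64) - 1704) = √((174 + 6*(-3*7) + 29*(-64) - (-192)*7) - 1704) = √((174 + 6*(-21) - 1856 - 64*(-21)) - 1704) = √((174 - 126 - 1856 + 1344) - 1704) = √(-464 - 1704) = √(-2168) = 2*I*√542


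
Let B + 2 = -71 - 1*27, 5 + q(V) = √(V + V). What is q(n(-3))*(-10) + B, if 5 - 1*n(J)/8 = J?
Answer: -50 - 80*√2 ≈ -163.14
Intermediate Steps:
n(J) = 40 - 8*J
q(V) = -5 + √2*√V (q(V) = -5 + √(V + V) = -5 + √(2*V) = -5 + √2*√V)
B = -100 (B = -2 + (-71 - 1*27) = -2 + (-71 - 27) = -2 - 98 = -100)
q(n(-3))*(-10) + B = (-5 + √2*√(40 - 8*(-3)))*(-10) - 100 = (-5 + √2*√(40 + 24))*(-10) - 100 = (-5 + √2*√64)*(-10) - 100 = (-5 + √2*8)*(-10) - 100 = (-5 + 8*√2)*(-10) - 100 = (50 - 80*√2) - 100 = -50 - 80*√2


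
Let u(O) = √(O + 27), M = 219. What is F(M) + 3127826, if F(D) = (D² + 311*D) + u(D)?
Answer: 3243896 + √246 ≈ 3.2439e+6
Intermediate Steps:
u(O) = √(27 + O)
F(D) = D² + √(27 + D) + 311*D (F(D) = (D² + 311*D) + √(27 + D) = D² + √(27 + D) + 311*D)
F(M) + 3127826 = (219² + √(27 + 219) + 311*219) + 3127826 = (47961 + √246 + 68109) + 3127826 = (116070 + √246) + 3127826 = 3243896 + √246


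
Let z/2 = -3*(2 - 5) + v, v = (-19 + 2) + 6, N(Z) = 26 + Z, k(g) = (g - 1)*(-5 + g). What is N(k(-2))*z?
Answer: -188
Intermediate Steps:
k(g) = (-1 + g)*(-5 + g)
v = -11 (v = -17 + 6 = -11)
z = -4 (z = 2*(-3*(2 - 5) - 11) = 2*(-3*(-3) - 11) = 2*(9 - 11) = 2*(-2) = -4)
N(k(-2))*z = (26 + (5 + (-2)**2 - 6*(-2)))*(-4) = (26 + (5 + 4 + 12))*(-4) = (26 + 21)*(-4) = 47*(-4) = -188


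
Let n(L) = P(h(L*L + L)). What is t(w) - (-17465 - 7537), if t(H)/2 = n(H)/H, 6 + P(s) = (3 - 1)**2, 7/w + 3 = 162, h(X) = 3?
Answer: 174378/7 ≈ 24911.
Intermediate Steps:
w = 7/159 (w = 7/(-3 + 162) = 7/159 ≈ 0.044025)
P(s) = -2 (P(s) = -6 + (3 - 1)**2 = -6 + 2**2 = -6 + 4 = -2)
n(L) = -2
t(H) = -4/H (t(H) = 2*(-2/H) = -4/H)
t(w) - (-17465 - 7537) = -4/7/159 - (-17465 - 7537) = -4*159/7 - 1*(-25002) = -636/7 + 25002 = 174378/7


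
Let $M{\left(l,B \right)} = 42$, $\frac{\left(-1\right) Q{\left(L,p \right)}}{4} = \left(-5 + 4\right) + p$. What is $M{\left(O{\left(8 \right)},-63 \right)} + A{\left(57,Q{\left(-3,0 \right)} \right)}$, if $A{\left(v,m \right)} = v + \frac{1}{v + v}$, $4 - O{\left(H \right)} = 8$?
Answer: $\frac{11287}{114} \approx 99.009$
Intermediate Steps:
$O{\left(H \right)} = -4$ ($O{\left(H \right)} = 4 - 8 = -4$)
$Q{\left(L,p \right)} = 4 - 4 p$ ($Q{\left(L,p \right)} = - 4 \left(\left(-5 + 4\right) + p\right) = - 4 \left(-1 + p\right) = 4 - 4 p$)
$A{\left(v,m \right)} = v + \frac{1}{2 v}$
$M{\left(O{\left(8 \right)},-63 \right)} + A{\left(57,Q{\left(-3,0 \right)} \right)} = 42 + \left(57 + \frac{1}{2 \cdot 57}\right) = 42 + \left(57 + \frac{1}{2} \cdot \frac{1}{57}\right) = 42 + \left(57 + \frac{1}{114}\right) = 42 + \frac{6499}{114} = \frac{11287}{114}$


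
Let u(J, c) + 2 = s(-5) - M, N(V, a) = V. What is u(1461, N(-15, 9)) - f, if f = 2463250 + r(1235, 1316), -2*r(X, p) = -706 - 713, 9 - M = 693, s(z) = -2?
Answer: -4926559/2 ≈ -2.4633e+6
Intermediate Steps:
M = -684 (M = 9 - 1*693 = 9 - 693 = -684)
r(X, p) = 1419/2 (r(X, p) = -(-706 - 713)/2 = -½*(-1419) = 1419/2)
u(J, c) = 680 (u(J, c) = -2 + (-2 - 1*(-684)) = -2 + (-2 + 684) = -2 + 682 = 680)
f = 4927919/2 (f = 2463250 + 1419/2 = 4927919/2 ≈ 2.4640e+6)
u(1461, N(-15, 9)) - f = 680 - 1*4927919/2 = 680 - 4927919/2 = -4926559/2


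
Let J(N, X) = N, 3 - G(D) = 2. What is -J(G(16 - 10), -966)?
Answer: -1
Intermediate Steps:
G(D) = 1 (G(D) = 3 - 1*2 = 3 - 2 = 1)
-J(G(16 - 10), -966) = -1*1 = -1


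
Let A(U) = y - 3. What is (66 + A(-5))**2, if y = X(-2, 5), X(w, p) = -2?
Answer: 3721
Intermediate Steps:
y = -2
A(U) = -5 (A(U) = -2 - 3 = -5)
(66 + A(-5))**2 = (66 - 5)**2 = 61**2 = 3721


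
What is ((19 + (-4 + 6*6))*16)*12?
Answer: 9792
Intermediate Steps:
((19 + (-4 + 6*6))*16)*12 = ((19 + (-4 + 36))*16)*12 = ((19 + 32)*16)*12 = (51*16)*12 = 816*12 = 9792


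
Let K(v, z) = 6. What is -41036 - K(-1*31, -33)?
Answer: -41042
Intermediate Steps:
-41036 - K(-1*31, -33) = -41036 - 1*6 = -41036 - 6 = -41042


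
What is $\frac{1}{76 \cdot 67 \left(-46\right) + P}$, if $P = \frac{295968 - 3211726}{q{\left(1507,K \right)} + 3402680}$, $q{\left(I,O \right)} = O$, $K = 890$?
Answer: $- \frac{1701785}{398613961999} \approx -4.2693 \cdot 10^{-6}$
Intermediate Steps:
$P = - \frac{1457879}{1701785}$ ($P = \frac{295968 - 3211726}{890 + 3402680} = - \frac{2915758}{3403570} = \left(-2915758\right) \frac{1}{3403570} = - \frac{1457879}{1701785} \approx -0.85668$)
$\frac{1}{76 \cdot 67 \left(-46\right) + P} = \frac{1}{76 \cdot 67 \left(-46\right) - \frac{1457879}{1701785}} = \frac{1}{5092 \left(-46\right) - \frac{1457879}{1701785}} = \frac{1}{-234232 - \frac{1457879}{1701785}} = \frac{1}{- \frac{398613961999}{1701785}} = - \frac{1701785}{398613961999}$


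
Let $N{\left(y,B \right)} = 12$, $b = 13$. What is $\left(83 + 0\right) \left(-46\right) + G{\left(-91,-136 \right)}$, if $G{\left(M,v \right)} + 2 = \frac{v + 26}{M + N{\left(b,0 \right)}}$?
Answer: $- \frac{301670}{79} \approx -3818.6$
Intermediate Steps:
$G{\left(M,v \right)} = -2 + \frac{26 + v}{12 + M}$ ($G{\left(M,v \right)} = -2 + \frac{v + 26}{M + 12} = -2 + \frac{26 + v}{12 + M}$)
$\left(83 + 0\right) \left(-46\right) + G{\left(-91,-136 \right)} = \left(83 + 0\right) \left(-46\right) + \frac{2 - 136 - -182}{12 - 91} = 83 \left(-46\right) + \frac{2 - 136 + 182}{-79} = -3818 - \frac{48}{79} = - \frac{301670}{79}$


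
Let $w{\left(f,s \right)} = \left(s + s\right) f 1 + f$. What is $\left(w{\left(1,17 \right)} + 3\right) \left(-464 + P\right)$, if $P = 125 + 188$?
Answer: $-5738$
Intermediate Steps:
$P = 313$
$w{\left(f,s \right)} = f + 2 f s$ ($w{\left(f,s \right)} = 2 s f 1 + f = 2 f s 1 + f = 2 f s + f = f + 2 f s$)
$\left(w{\left(1,17 \right)} + 3\right) \left(-464 + P\right) = \left(1 \left(1 + 2 \cdot 17\right) + 3\right) \left(-464 + 313\right) = \left(1 \left(1 + 34\right) + 3\right) \left(-151\right) = \left(1 \cdot 35 + 3\right) \left(-151\right) = \left(35 + 3\right) \left(-151\right) = 38 \left(-151\right) = -5738$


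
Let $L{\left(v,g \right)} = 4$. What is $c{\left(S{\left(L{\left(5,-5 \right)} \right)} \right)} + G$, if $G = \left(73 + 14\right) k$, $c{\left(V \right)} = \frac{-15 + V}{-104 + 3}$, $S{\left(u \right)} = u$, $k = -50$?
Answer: $- \frac{439339}{101} \approx -4349.9$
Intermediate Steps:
$c{\left(V \right)} = \frac{15}{101} - \frac{V}{101}$ ($c{\left(V \right)} = \frac{-15 + V}{-101} = \left(-15 + V\right) \left(- \frac{1}{101}\right) = \frac{15}{101} - \frac{V}{101}$)
$G = -4350$ ($G = \left(73 + 14\right) \left(-50\right) = 87 \left(-50\right) = -4350$)
$c{\left(S{\left(L{\left(5,-5 \right)} \right)} \right)} + G = \left(\frac{15}{101} - \frac{4}{101}\right) - 4350 = \frac{11}{101} - 4350 = - \frac{439339}{101}$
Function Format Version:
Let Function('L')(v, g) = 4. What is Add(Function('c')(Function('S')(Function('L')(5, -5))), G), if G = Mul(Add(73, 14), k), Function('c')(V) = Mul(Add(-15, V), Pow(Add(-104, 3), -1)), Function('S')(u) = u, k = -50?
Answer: Rational(-439339, 101) ≈ -4349.9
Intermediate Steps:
Function('c')(V) = Add(Rational(15, 101), Mul(Rational(-1, 101), V)) (Function('c')(V) = Mul(Add(-15, V), Pow(-101, -1)) = Mul(Add(-15, V), Rational(-1, 101)) = Add(Rational(15, 101), Mul(Rational(-1, 101), V)))
G = -4350 (G = Mul(Add(73, 14), -50) = Mul(87, -50) = -4350)
Add(Function('c')(Function('S')(Function('L')(5, -5))), G) = Add(Add(Rational(15, 101), Mul(Rational(-1, 101), 4)), -4350) = Add(Add(Rational(15, 101), Rational(-4, 101)), -4350) = Add(Rational(11, 101), -4350) = Rational(-439339, 101)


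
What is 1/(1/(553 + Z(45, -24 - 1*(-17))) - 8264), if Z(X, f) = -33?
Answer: -520/4297279 ≈ -0.00012101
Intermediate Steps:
1/(1/(553 + Z(45, -24 - 1*(-17))) - 8264) = 1/(1/(553 - 33) - 8264) = 1/(1/520 - 8264) = 1/(-4297279/520) = -520/4297279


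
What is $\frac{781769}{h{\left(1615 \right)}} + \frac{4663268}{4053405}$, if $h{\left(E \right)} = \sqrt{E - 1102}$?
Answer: $\frac{150428}{130755} + \frac{781769 \sqrt{57}}{171} \approx 34517.0$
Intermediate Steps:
$h{\left(E \right)} = \sqrt{-1102 + E}$
$\frac{781769}{h{\left(1615 \right)}} + \frac{4663268}{4053405} = \frac{781769}{\sqrt{-1102 + 1615}} + \frac{4663268}{4053405} = \frac{781769}{\sqrt{513}} + 4663268 \cdot \frac{1}{4053405} = \frac{781769}{3 \sqrt{57}} + \frac{150428}{130755} = 781769 \frac{\sqrt{57}}{171} + \frac{150428}{130755} = \frac{781769 \sqrt{57}}{171} + \frac{150428}{130755} = \frac{150428}{130755} + \frac{781769 \sqrt{57}}{171}$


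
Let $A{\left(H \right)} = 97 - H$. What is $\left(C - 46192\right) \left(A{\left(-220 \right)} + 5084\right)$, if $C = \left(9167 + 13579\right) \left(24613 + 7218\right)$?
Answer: $3910225345334$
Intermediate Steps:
$C = 724027926$ ($C = 22746 \cdot 31831 = 724027926$)
$\left(C - 46192\right) \left(A{\left(-220 \right)} + 5084\right) = \left(724027926 - 46192\right) \left(\left(97 - -220\right) + 5084\right) = 723981734 \left(\left(97 + 220\right) + 5084\right) = 723981734 \left(317 + 5084\right) = 723981734 \cdot 5401 = 3910225345334$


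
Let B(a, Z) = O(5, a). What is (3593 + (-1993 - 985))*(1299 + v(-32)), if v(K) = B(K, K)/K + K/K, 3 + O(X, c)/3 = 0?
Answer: 25589535/32 ≈ 7.9967e+5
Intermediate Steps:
O(X, c) = -9 (O(X, c) = -9 + 3*0 = -9 + 0 = -9)
B(a, Z) = -9
v(K) = 1 - 9/K (v(K) = -9/K + K/K = -9/K + 1 = 1 - 9/K)
(3593 + (-1993 - 985))*(1299 + v(-32)) = (3593 + (-1993 - 985))*(1299 + (-9 - 32)/(-32)) = (3593 - 2978)*(1299 - 1/32*(-41)) = 615*(1299 + 41/32) = 615*(41609/32) = 25589535/32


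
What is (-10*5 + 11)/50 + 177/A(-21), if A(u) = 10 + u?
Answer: -9279/550 ≈ -16.871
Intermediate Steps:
(-10*5 + 11)/50 + 177/A(-21) = (-10*5 + 11)/50 + 177/(10 - 21) = (-50 + 11)*(1/50) + 177/(-11) = -39*1/50 + 177*(-1/11) = -39/50 - 177/11 = -9279/550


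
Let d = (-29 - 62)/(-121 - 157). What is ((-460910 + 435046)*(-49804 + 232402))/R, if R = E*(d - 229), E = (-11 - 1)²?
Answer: 27352389142/190713 ≈ 1.4342e+5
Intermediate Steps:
d = 91/278 (d = -91/(-278) = -91*(-1/278) = 91/278 ≈ 0.32734)
E = 144 (E = (-12)² = 144)
R = -4577112/139 (R = 144*(91/278 - 229) = 144*(-63571/278) = -4577112/139 ≈ -32929.)
((-460910 + 435046)*(-49804 + 232402))/R = ((-460910 + 435046)*(-49804 + 232402))/(-4577112/139) = -25864*182598*(-139/4577112) = -4722714672*(-139/4577112) = 27352389142/190713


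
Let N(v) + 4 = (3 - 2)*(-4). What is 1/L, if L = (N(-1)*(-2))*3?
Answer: 1/48 ≈ 0.020833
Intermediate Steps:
N(v) = -8 (N(v) = -4 + (3 - 2)*(-4) = -4 + 1*(-4) = -4 - 4 = -8)
L = 48 (L = -8*(-2)*3 = 16*3 = 48)
1/L = 1/48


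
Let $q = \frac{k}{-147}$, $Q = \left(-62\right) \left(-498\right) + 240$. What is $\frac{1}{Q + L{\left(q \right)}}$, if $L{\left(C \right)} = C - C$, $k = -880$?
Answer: $\frac{1}{31116} \approx 3.2138 \cdot 10^{-5}$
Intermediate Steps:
$Q = 31116$ ($Q = 30876 + 240 = 31116$)
$q = \frac{880}{147}$ ($q = - \frac{880}{-147} = \left(-880\right) \left(- \frac{1}{147}\right) = \frac{880}{147} \approx 5.9864$)
$L{\left(C \right)} = 0$
$\frac{1}{Q + L{\left(q \right)}} = \frac{1}{31116 + 0} = \frac{1}{31116}$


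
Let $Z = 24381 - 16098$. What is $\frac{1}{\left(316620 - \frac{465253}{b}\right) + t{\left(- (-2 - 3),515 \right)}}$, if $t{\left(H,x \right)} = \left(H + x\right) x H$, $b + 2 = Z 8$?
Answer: $\frac{66262}{109704227187} \approx 6.0401 \cdot 10^{-7}$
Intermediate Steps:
$Z = 8283$ ($Z = 24381 - 16098 = 8283$)
$b = 66262$ ($b = -2 + 8283 \cdot 8 = -2 + 66264 = 66262$)
$t{\left(H,x \right)} = H x \left(H + x\right)$ ($t{\left(H,x \right)} = \left(H + x\right) H x = H x \left(H + x\right)$)
$\frac{1}{\left(316620 - \frac{465253}{b}\right) + t{\left(- (-2 - 3),515 \right)}} = \frac{1}{\left(316620 - \frac{465253}{66262}\right) + - (-2 - 3) 515 \left(- (-2 - 3) + 515\right)} = \frac{1}{\left(316620 - \frac{465253}{66262}\right) + \left(-1\right) \left(-5\right) 515 \left(\left(-1\right) \left(-5\right) + 515\right)} = \frac{1}{\left(316620 - \frac{465253}{66262}\right) + 5 \cdot 515 \left(5 + 515\right)} = \frac{1}{\frac{20979409187}{66262} + 5 \cdot 515 \cdot 520} = \frac{1}{\frac{20979409187}{66262} + 1339000} = \frac{1}{\frac{109704227187}{66262}} = \frac{66262}{109704227187}$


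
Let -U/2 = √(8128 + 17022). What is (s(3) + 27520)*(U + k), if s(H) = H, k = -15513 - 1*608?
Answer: -443698283 - 275230*√1006 ≈ -4.5243e+8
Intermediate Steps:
U = -10*√1006 (U = -2*√(8128 + 17022) = -10*√1006 ≈ -317.17)
k = -16121 (k = -15513 - 608 = -16121)
(s(3) + 27520)*(U + k) = (3 + 27520)*(-10*√1006 - 16121) = 27523*(-16121 - 10*√1006) = -443698283 - 275230*√1006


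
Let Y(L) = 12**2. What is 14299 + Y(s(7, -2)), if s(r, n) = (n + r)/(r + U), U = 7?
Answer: 14443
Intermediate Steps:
s(r, n) = (n + r)/(7 + r) (s(r, n) = (n + r)/(r + 7) = (n + r)/(7 + r))
Y(L) = 144
14299 + Y(s(7, -2)) = 14299 + 144 = 14443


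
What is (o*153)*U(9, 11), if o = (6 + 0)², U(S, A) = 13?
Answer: 71604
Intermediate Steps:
o = 36 (o = 6² = 36)
(o*153)*U(9, 11) = (36*153)*13 = 5508*13 = 71604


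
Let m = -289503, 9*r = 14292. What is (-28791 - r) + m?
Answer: -319882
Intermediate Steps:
r = 1588 (r = (⅑)*14292 = 1588)
(-28791 - r) + m = (-28791 - 1*1588) - 289503 = (-28791 - 1588) - 289503 = -30379 - 289503 = -319882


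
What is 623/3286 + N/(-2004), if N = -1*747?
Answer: 617189/1097524 ≈ 0.56235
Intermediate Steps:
N = -747
623/3286 + N/(-2004) = 623/3286 - 747/(-2004) = 623*(1/3286) - 747*(-1/2004) = 623/3286 + 249/668 = 617189/1097524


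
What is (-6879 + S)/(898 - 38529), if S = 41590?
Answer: -34711/37631 ≈ -0.92240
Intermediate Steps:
(-6879 + S)/(898 - 38529) = (-6879 + 41590)/(898 - 38529) = 34711/(-37631) = 34711*(-1/37631) = -34711/37631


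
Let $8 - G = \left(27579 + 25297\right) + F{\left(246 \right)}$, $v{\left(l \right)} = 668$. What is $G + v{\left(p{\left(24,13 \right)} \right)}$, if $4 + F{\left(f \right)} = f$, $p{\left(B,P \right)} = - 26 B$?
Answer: $-52442$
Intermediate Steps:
$F{\left(f \right)} = -4 + f$
$G = -53110$ ($G = 8 - \left(\left(27579 + 25297\right) + \left(-4 + 246\right)\right) = 8 - \left(52876 + 242\right) = 8 - 53118 = -53110$)
$G + v{\left(p{\left(24,13 \right)} \right)} = -53110 + 668 = -52442$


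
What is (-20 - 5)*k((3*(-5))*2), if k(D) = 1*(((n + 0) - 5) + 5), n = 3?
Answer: -75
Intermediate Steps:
k(D) = 3 (k(D) = 1*(((3 + 0) - 5) + 5) = 1*((3 - 5) + 5) = 1*(-2 + 5) = 1*3 = 3)
(-20 - 5)*k((3*(-5))*2) = (-20 - 5)*3 = -25*3 = -75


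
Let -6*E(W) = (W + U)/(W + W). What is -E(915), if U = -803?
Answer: 28/2745 ≈ 0.010200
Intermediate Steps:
E(W) = -(-803 + W)/(12*W) (E(W) = -(W - 803)/(6*(W + W)) = -(-803 + W)/(6*(2*W)) = -(-803 + W)*1/(2*W)/6 = -(-803 + W)/(12*W))
-E(915) = -(803 - 1*915)/(12*915) = -(803 - 915)/(12*915) = -(-112)/(12*915) = -1*(-28/2745) = 28/2745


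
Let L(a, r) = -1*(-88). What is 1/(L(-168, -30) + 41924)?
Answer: 1/42012 ≈ 2.3803e-5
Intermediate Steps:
L(a, r) = 88
1/(L(-168, -30) + 41924) = 1/(88 + 41924) = 1/42012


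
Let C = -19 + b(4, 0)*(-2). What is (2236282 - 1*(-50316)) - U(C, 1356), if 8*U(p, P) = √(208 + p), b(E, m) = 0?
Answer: 2286598 - 3*√21/8 ≈ 2.2866e+6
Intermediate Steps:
C = -19 (C = -19 + 0*(-2) = -19 + 0 = -19)
U(p, P) = √(208 + p)/8
(2236282 - 1*(-50316)) - U(C, 1356) = (2236282 - 1*(-50316)) - √(208 - 19)/8 = (2236282 + 50316) - √189/8 = 2286598 - 3*√21/8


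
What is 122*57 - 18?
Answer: 6936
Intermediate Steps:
122*57 - 18 = 6954 - 18 = 6936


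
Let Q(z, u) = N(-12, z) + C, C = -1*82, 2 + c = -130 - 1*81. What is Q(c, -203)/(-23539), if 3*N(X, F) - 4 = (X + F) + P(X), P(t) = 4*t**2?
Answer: -109/70617 ≈ -0.0015435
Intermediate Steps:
c = -213 (c = -2 + (-130 - 1*81) = -2 + (-130 - 81) = -2 - 211 = -213)
C = -82
N(X, F) = 4/3 + F/3 + X/3 + 4*X**2/3 (N(X, F) = 4/3 + ((X + F) + 4*X**2)/3 = 4/3 + ((F + X) + 4*X**2)/3 = 4/3 + (F + X + 4*X**2)/3 = 4/3 + (F/3 + X/3 + 4*X**2/3) = 4/3 + F/3 + X/3 + 4*X**2/3)
Q(z, u) = 322/3 + z/3 (Q(z, u) = (4/3 + z/3 + (1/3)*(-12) + (4/3)*(-12)**2) - 82 = (4/3 + z/3 - 4 + (4/3)*144) - 82 = (4/3 + z/3 - 4 + 192) - 82 = (568/3 + z/3) - 82 = 322/3 + z/3)
Q(c, -203)/(-23539) = (322/3 + (1/3)*(-213))/(-23539) = (322/3 - 71)*(-1/23539) = (109/3)*(-1/23539) = -109/70617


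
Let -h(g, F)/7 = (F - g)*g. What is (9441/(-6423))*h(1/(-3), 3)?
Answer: -73430/6423 ≈ -11.432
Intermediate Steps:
h(g, F) = -7*g*(F - g) (h(g, F) = -7*(F - g)*g = -7*g*(F - g))
(9441/(-6423))*h(1/(-3), 3) = (9441/(-6423))*(7*(1/(-3))*(1/(-3) - 1*3)) = (9441*(-1/6423))*(7*(1*(-⅓))*(1*(-⅓) - 3)) = -22029*(-1)*(-⅓ - 3)/(2141*3) = -22029*(-1)*(-10)/(2141*3*3) = -3147/2141*70/9 = -73430/6423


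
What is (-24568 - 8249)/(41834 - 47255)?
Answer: 10939/1807 ≈ 6.0537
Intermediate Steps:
(-24568 - 8249)/(41834 - 47255) = -32817/(-5421) = -32817*(-1/5421) = 10939/1807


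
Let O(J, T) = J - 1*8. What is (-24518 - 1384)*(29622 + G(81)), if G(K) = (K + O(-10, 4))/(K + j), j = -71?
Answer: -3837161133/5 ≈ -7.6743e+8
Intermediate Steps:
O(J, T) = -8 + J (O(J, T) = J - 8 = -8 + J)
G(K) = (-18 + K)/(-71 + K) (G(K) = (K + (-8 - 10))/(K - 71) = (K - 18)/(-71 + K) = (-18 + K)/(-71 + K))
(-24518 - 1384)*(29622 + G(81)) = (-24518 - 1384)*(29622 + (-18 + 81)/(-71 + 81)) = -25902*(29622 + 63/10) = -25902*296283/10 = -3837161133/5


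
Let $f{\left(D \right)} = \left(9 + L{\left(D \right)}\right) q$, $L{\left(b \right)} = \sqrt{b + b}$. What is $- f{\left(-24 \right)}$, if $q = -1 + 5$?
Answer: $-36 - 16 i \sqrt{3} \approx -36.0 - 27.713 i$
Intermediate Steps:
$q = 4$
$L{\left(b \right)} = \sqrt{2} \sqrt{b}$ ($L{\left(b \right)} = \sqrt{2 b} = \sqrt{2} \sqrt{b}$)
$f{\left(D \right)} = 36 + 4 \sqrt{2} \sqrt{D}$ ($f{\left(D \right)} = \left(9 + \sqrt{2} \sqrt{D}\right) 4 = 36 + 4 \sqrt{2} \sqrt{D}$)
$- f{\left(-24 \right)} = - (36 + 4 \sqrt{2} \sqrt{-24}) = - (36 + 4 \sqrt{2} \cdot 2 i \sqrt{6}) = - (36 + 16 i \sqrt{3}) = -36 - 16 i \sqrt{3}$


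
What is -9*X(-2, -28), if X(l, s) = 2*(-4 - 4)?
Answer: 144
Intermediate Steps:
X(l, s) = -16 (X(l, s) = 2*(-8) = -16)
-9*X(-2, -28) = -9*(-16) = 144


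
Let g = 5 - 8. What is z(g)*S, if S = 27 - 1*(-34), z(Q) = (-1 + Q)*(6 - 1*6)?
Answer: 0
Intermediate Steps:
g = -3
z(Q) = 0 (z(Q) = (-1 + Q)*(6 - 6) = (-1 + Q)*0 = 0)
S = 61 (S = 27 + 34 = 61)
z(g)*S = 0*61 = 0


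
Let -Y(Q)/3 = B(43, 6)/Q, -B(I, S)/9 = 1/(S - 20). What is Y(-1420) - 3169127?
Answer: -63002244733/19880 ≈ -3.1691e+6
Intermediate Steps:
B(I, S) = -9/(-20 + S) (B(I, S) = -9/(S - 20) = -9/(-20 + S))
Y(Q) = -27/(14*Q) (Y(Q) = -3*(-9/(-20 + 6))/Q = -3*(-9/(-14))/Q = -3*(-9*(-1/14))/Q = -27/(14*Q))
Y(-1420) - 3169127 = -27/14/(-1420) - 3169127 = -27/14*(-1/1420) - 3169127 = 27/19880 - 3169127 = -63002244733/19880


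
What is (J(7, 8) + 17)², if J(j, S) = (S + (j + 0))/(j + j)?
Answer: 64009/196 ≈ 326.58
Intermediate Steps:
J(j, S) = (S + j)/(2*j) (J(j, S) = (S + j)/((2*j)) = (S + j)*(1/(2*j)) = (S + j)/(2*j))
(J(7, 8) + 17)² = ((½)*(8 + 7)/7 + 17)² = ((½)*(⅐)*15 + 17)² = (15/14 + 17)² = (253/14)² = 64009/196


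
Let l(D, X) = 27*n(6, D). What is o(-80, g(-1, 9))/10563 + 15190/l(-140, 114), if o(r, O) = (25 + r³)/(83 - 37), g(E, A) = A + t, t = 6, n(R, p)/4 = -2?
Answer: -624281435/8746164 ≈ -71.378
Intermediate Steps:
n(R, p) = -8 (n(R, p) = 4*(-2) = -8)
l(D, X) = -216 (l(D, X) = 27*(-8) = -216)
g(E, A) = 6 + A (g(E, A) = A + 6 = 6 + A)
o(r, O) = 25/46 + r³/46 (o(r, O) = (25 + r³)/46 = (25 + r³)*(1/46) = 25/46 + r³/46)
o(-80, g(-1, 9))/10563 + 15190/l(-140, 114) = (25/46 + (1/46)*(-80)³)/10563 + 15190/(-216) = (25/46 + (1/46)*(-512000))*(1/10563) + 15190*(-1/216) = (25/46 - 256000/23)*(1/10563) - 7595/108 = -511975/46*1/10563 - 7595/108 = -511975/485898 - 7595/108 = -624281435/8746164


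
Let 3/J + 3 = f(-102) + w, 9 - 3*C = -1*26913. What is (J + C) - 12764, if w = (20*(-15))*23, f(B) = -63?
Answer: -8800381/2322 ≈ -3790.0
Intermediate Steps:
w = -6900 (w = -300*23 = -6900)
C = 8974 (C = 3 - (-1)*26913/3 = 3 - ⅓*(-26913) = 3 + 8971 = 8974)
J = -1/2322 (J = 3/(-3 + (-63 - 6900)) = 3/(-3 - 6963) = 3/(-6966) = 3*(-1/6966) = -1/2322 ≈ -0.00043066)
(J + C) - 12764 = (-1/2322 + 8974) - 12764 = 20837627/2322 - 12764 = -8800381/2322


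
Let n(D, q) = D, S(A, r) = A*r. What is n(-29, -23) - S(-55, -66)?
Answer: -3659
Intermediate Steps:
n(-29, -23) - S(-55, -66) = -29 - (-55)*(-66) = -29 - 1*3630 = -29 - 3630 = -3659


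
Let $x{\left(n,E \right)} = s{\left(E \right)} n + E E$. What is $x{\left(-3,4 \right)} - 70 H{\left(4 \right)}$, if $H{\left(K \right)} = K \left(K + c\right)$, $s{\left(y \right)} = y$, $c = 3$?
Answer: $-1956$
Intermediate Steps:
$x{\left(n,E \right)} = E^{2} + E n$ ($x{\left(n,E \right)} = E n + E E = E n + E^{2} = E^{2} + E n$)
$H{\left(K \right)} = K \left(3 + K\right)$ ($H{\left(K \right)} = K \left(K + 3\right) = K \left(3 + K\right)$)
$x{\left(-3,4 \right)} - 70 H{\left(4 \right)} = 4 \left(4 - 3\right) - 70 \cdot 4 \left(3 + 4\right) = 4 \cdot 1 - 70 \cdot 4 \cdot 7 = 4 - 1960 = -1956$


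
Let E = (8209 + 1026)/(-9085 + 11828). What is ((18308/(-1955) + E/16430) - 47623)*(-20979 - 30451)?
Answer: 187685601890427429/76614733 ≈ 2.4497e+9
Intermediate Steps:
E = 9235/2743 ≈ 3.3668
((18308/(-1955) + E/16430) - 47623)*(-20979 - 30451) = ((18308/(-1955) + (9235/2743)/16430) - 47623)*(-20979 - 30451) = ((18308*(-1/1955) + (9235/2743)*(1/16430)) - 47623)*(-51430) = ((-796/85 + 1847/9013498) - 47623)*(-51430) = (-7174587413/766147330 - 47623)*(-51430) = -36493408884003/766147330*(-51430) = 187685601890427429/76614733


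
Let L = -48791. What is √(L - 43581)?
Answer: 2*I*√23093 ≈ 303.93*I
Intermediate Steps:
√(L - 43581) = √(-48791 - 43581) = √(-92372) = 2*I*√23093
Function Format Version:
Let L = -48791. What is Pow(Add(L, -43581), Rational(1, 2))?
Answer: Mul(2, I, Pow(23093, Rational(1, 2))) ≈ Mul(303.93, I)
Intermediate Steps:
Pow(Add(L, -43581), Rational(1, 2)) = Pow(Add(-48791, -43581), Rational(1, 2)) = Pow(-92372, Rational(1, 2)) = Mul(2, I, Pow(23093, Rational(1, 2)))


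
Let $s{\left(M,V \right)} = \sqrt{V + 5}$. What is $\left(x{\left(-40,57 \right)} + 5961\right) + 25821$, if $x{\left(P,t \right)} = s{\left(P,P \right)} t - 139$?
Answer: $31643 + 57 i \sqrt{35} \approx 31643.0 + 337.22 i$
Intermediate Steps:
$s{\left(M,V \right)} = \sqrt{5 + V}$
$x{\left(P,t \right)} = -139 + t \sqrt{5 + P}$ ($x{\left(P,t \right)} = \sqrt{5 + P} t - 139 = t \sqrt{5 + P} - 139 = -139 + t \sqrt{5 + P}$)
$\left(x{\left(-40,57 \right)} + 5961\right) + 25821 = \left(\left(-139 + 57 \sqrt{5 - 40}\right) + 5961\right) + 25821 = \left(\left(-139 + 57 \sqrt{-35}\right) + 5961\right) + 25821 = \left(\left(-139 + 57 i \sqrt{35}\right) + 5961\right) + 25821 = \left(5822 + 57 i \sqrt{35}\right) + 25821 = 31643 + 57 i \sqrt{35}$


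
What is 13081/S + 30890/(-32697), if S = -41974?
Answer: -1724286317/1372423878 ≈ -1.2564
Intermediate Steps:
13081/S + 30890/(-32697) = 13081/(-41974) + 30890/(-32697) = 13081*(-1/41974) + 30890*(-1/32697) = -13081/41974 - 30890/32697 = -1724286317/1372423878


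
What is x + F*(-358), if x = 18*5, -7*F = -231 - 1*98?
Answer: -16736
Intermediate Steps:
F = 47 (F = -(-231 - 1*98)/7 = -(-231 - 98)/7 = -⅐*(-329) = 47)
x = 90
x + F*(-358) = 90 + 47*(-358) = 90 - 16826 = -16736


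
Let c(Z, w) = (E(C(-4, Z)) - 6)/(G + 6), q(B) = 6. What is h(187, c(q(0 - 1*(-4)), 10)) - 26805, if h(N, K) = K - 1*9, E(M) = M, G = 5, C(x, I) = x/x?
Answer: -294959/11 ≈ -26814.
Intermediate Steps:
C(x, I) = 1
c(Z, w) = -5/11 (c(Z, w) = (1 - 6)/(5 + 6) = -5/11)
h(N, K) = -9 + K (h(N, K) = K - 9 = -9 + K)
h(187, c(q(0 - 1*(-4)), 10)) - 26805 = (-9 - 5/11) - 26805 = -104/11 - 26805 = -294959/11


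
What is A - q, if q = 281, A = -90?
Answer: -371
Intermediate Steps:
A - q = -90 - 1*281 = -90 - 281 = -371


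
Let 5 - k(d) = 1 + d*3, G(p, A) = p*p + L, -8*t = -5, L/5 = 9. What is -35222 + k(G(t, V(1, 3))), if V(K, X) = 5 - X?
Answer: -2262667/64 ≈ -35354.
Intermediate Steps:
L = 45 (L = 5*9 = 45)
t = 5/8 (t = -⅛*(-5) = 5/8 ≈ 0.62500)
G(p, A) = 45 + p² (G(p, A) = p*p + 45 = p² + 45 = 45 + p²)
k(d) = 4 - 3*d (k(d) = 5 - (1 + d*3) = 5 - (1 + 3*d) = 5 + (-1 - 3*d) = 4 - 3*d)
-35222 + k(G(t, V(1, 3))) = -35222 + (4 - 3*(45 + (5/8)²)) = -35222 + (4 - 3*(45 + 25/64)) = -35222 + (4 - 3*2905/64) = -35222 + (4 - 8715/64) = -35222 - 8459/64 = -2262667/64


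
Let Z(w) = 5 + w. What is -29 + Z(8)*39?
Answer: 478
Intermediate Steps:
-29 + Z(8)*39 = -29 + (5 + 8)*39 = -29 + 13*39 = -29 + 507 = 478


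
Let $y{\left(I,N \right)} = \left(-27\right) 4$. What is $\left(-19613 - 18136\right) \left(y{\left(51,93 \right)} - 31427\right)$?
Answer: $1190414715$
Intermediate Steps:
$y{\left(I,N \right)} = -108$
$\left(-19613 - 18136\right) \left(y{\left(51,93 \right)} - 31427\right) = \left(-19613 - 18136\right) \left(-108 - 31427\right) = \left(-19613 - 18136\right) \left(-31535\right) = \left(-37749\right) \left(-31535\right) = 1190414715$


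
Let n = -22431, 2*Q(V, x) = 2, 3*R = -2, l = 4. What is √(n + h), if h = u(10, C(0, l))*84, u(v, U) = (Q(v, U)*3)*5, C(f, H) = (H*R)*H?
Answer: I*√21171 ≈ 145.5*I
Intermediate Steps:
R = -⅔ (R = (⅓)*(-2) = -⅔ ≈ -0.66667)
Q(V, x) = 1 (Q(V, x) = (½)*2 = 1)
C(f, H) = -2*H²/3 (C(f, H) = (H*(-⅔))*H = (-2*H/3)*H = -2*H²/3)
u(v, U) = 15 (u(v, U) = (1*3)*5 = 3*5 = 15)
h = 1260 (h = 15*84 = 1260)
√(n + h) = √(-22431 + 1260) = √(-21171) = I*√21171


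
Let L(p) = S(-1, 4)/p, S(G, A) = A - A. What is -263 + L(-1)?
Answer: -263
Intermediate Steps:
S(G, A) = 0
L(p) = 0 (L(p) = 0/p = 0)
-263 + L(-1) = -263 + 0 = -263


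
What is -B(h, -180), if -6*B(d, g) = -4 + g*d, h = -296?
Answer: 26638/3 ≈ 8879.3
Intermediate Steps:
B(d, g) = ⅔ - d*g/6 (B(d, g) = -(-4 + g*d)/6 = -(-4 + d*g)/6 = ⅔ - d*g/6)
-B(h, -180) = -(⅔ - ⅙*(-296)*(-180)) = -(⅔ - 8880) = -1*(-26638/3) = 26638/3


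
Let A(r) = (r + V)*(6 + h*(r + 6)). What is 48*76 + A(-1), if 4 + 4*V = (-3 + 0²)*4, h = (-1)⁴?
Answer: 3593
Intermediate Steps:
h = 1
V = -4 (V = -1 + ((-3 + 0²)*4)/4 = -1 + ((-3 + 0)*4)/4 = -1 + (-3*4)/4 = -1 + (¼)*(-12) = -1 - 3 = -4)
A(r) = (-4 + r)*(12 + r) (A(r) = (r - 4)*(6 + 1*(r + 6)) = (-4 + r)*(6 + 1*(6 + r)) = (-4 + r)*(6 + (6 + r)) = (-4 + r)*(12 + r))
48*76 + A(-1) = 48*76 + (-48 + (-1)² + 8*(-1)) = 3648 + (-48 + 1 - 8) = 3648 - 55 = 3593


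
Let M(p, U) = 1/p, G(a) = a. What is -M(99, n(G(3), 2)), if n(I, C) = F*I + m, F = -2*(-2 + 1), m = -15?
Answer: -1/99 ≈ -0.010101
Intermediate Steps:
F = 2 (F = -2*(-1) = 2)
n(I, C) = -15 + 2*I (n(I, C) = 2*I - 15 = -15 + 2*I)
-M(99, n(G(3), 2)) = -1/99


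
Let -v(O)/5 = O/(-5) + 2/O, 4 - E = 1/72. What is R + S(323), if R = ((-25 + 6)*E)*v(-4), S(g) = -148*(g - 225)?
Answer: -690739/48 ≈ -14390.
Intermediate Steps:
S(g) = 33300 - 148*g (S(g) = -148*(-225 + g) = 33300 - 148*g)
E = 287/72 (E = 4 - 1/72 = 287/72 ≈ 3.9861)
v(O) = O - 10/O (v(O) = -5*(O/(-5) + 2/O) = -5*(O*(-⅕) + 2/O) = -5*(-O/5 + 2/O) = -5*(2/O - O/5) = O - 10/O)
R = 5453/48 (R = ((-25 + 6)*(287/72))*(-4 - 10/(-4)) = (-19*287/72)*(-4 - 10*(-¼)) = -5453*(-4 + 5/2)/72 = -5453/72*(-3/2) = 5453/48 ≈ 113.60)
R + S(323) = 5453/48 + (33300 - 148*323) = 5453/48 + (33300 - 47804) = 5453/48 - 14504 = -690739/48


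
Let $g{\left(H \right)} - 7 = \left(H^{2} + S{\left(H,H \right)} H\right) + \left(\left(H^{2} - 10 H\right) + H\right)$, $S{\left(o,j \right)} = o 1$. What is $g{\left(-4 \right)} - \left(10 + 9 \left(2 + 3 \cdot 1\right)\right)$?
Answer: $36$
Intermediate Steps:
$S{\left(o,j \right)} = o$
$g{\left(H \right)} = 7 - 9 H + 3 H^{2}$ ($g{\left(H \right)} = 7 + \left(\left(H^{2} + H H\right) + \left(\left(H^{2} - 10 H\right) + H\right)\right) = 7 + \left(\left(H^{2} + H^{2}\right) + \left(H^{2} - 9 H\right)\right) = 7 + \left(2 H^{2} + \left(H^{2} - 9 H\right)\right) = 7 + \left(- 9 H + 3 H^{2}\right) = 7 - 9 H + 3 H^{2}$)
$g{\left(-4 \right)} - \left(10 + 9 \left(2 + 3 \cdot 1\right)\right) = \left(7 - -36 + 3 \left(-4\right)^{2}\right) - \left(10 + 9 \left(2 + 3 \cdot 1\right)\right) = \left(7 + 36 + 3 \cdot 16\right) - \left(10 + 9 \left(2 + 3\right)\right) = \left(7 + 36 + 48\right) - 55 = 91 - 55 = 36$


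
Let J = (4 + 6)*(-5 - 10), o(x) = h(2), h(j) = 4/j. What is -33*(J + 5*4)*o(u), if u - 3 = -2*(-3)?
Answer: 8580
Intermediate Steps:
u = 9 (u = 3 - 2*(-3) = 3 + 6 = 9)
o(x) = 2 (o(x) = 4/2 = 4*(1/2) = 2)
J = -150 (J = 10*(-15) = -150)
-33*(J + 5*4)*o(u) = -33*(-150 + 5*4)*2 = -33*(-150 + 20)*2 = -(-4290)*2 = -33*(-260) = 8580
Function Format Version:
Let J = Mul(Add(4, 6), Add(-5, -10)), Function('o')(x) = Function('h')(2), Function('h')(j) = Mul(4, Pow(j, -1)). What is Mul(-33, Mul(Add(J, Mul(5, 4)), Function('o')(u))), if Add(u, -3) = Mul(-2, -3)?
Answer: 8580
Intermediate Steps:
u = 9 (u = Add(3, Mul(-2, -3)) = Add(3, 6) = 9)
Function('o')(x) = 2 (Function('o')(x) = Mul(4, Pow(2, -1)) = Mul(4, Rational(1, 2)) = 2)
J = -150 (J = Mul(10, -15) = -150)
Mul(-33, Mul(Add(J, Mul(5, 4)), Function('o')(u))) = Mul(-33, Mul(Add(-150, Mul(5, 4)), 2)) = Mul(-33, Mul(Add(-150, 20), 2)) = Mul(-33, Mul(-130, 2)) = Mul(-33, -260) = 8580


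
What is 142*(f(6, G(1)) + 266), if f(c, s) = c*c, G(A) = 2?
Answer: 42884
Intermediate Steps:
f(c, s) = c²
142*(f(6, G(1)) + 266) = 142*(6² + 266) = 142*(36 + 266) = 142*302 = 42884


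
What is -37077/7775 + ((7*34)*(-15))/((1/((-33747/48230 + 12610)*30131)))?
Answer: -7265949393737906628/5356975 ≈ -1.3564e+12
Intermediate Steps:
-37077/7775 + ((7*34)*(-15))/((1/((-33747/48230 + 12610)*30131))) = -37077*1/7775 + (238*(-15))/(((1/30131)/(-33747*1/48230 + 12610))) = -37077/7775 - 3570/((1/30131)/(-4821/6890 + 12610)) = -37077/7775 - 3570/((1/30131)/(86878079/6890)) = -37077/7775 - 3570/((6890/86878079)*(1/30131)) = -37077/7775 - 3570/6890/2617723398349 = -37077/7775 - 3570*2617723398349/6890 = -37077/7775 - 934527253210593/689 = -7265949393737906628/5356975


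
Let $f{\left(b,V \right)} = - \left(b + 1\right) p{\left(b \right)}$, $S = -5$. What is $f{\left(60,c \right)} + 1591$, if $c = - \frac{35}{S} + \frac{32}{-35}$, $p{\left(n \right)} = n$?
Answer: $-2069$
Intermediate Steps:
$c = \frac{213}{35}$ ($c = - \frac{35}{-5} + \frac{32}{-35} = \left(-35\right) \left(- \frac{1}{5}\right) + 32 \left(- \frac{1}{35}\right) = 7 - \frac{32}{35} = \frac{213}{35} \approx 6.0857$)
$f{\left(b,V \right)} = - b \left(1 + b\right)$ ($f{\left(b,V \right)} = - \left(b + 1\right) b = - \left(1 + b\right) b = - b \left(1 + b\right)$)
$f{\left(60,c \right)} + 1591 = \left(-1\right) 60 \left(1 + 60\right) + 1591 = \left(-1\right) 60 \cdot 61 + 1591 = -3660 + 1591 = -2069$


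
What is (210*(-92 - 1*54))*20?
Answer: -613200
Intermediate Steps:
(210*(-92 - 1*54))*20 = (210*(-92 - 54))*20 = (210*(-146))*20 = -30660*20 = -613200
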